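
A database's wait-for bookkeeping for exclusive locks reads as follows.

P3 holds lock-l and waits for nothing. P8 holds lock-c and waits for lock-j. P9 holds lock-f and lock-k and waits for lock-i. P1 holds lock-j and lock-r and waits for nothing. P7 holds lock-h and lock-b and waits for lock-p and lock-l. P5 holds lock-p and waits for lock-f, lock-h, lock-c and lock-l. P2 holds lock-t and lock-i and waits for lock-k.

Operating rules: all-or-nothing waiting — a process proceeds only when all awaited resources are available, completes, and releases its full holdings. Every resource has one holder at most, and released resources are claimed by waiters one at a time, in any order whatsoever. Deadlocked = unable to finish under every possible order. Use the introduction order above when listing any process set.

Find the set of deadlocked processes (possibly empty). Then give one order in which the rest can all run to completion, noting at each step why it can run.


The deadlocked set is P9, P7, P5 and P2.
Key observation: the loop P9 -> P2 -> P9 blocks itself forever; P7 and P5 are caught in further circular waits.
The rest can finish in the order P1, P8, P3.
Step-by-step check:
  run P1 (it waits on nothing); releases lock-j and lock-r
  P8: everything it awaited (lock-j) is free; runs, freeing lock-c
  run P3 (it waits on nothing); releases lock-l


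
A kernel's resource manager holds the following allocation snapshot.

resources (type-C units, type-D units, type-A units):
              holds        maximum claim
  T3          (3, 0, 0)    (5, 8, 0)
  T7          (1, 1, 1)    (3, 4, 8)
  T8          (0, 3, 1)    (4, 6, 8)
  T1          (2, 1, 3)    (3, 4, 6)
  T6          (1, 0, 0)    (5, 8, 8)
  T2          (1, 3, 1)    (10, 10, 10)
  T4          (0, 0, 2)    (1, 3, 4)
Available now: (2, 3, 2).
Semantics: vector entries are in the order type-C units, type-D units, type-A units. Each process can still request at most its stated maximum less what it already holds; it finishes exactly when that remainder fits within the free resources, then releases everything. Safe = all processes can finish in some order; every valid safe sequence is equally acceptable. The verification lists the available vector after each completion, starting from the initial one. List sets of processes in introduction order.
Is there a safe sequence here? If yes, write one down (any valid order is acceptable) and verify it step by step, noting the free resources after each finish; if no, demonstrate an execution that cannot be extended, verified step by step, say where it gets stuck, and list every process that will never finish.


SAFE — a valid safe sequence is T4, T1, T7, T8, T3, T6, T2.
Key observation: the order's first zero-slack moment is T4 ((1, 3, 2) needed, (2, 3, 2) free — a requested resource with nothing to spare).
Verifying each step:
  pool = (2, 3, 2)
  run T4 (needs (1, 3, 2), free (2, 3, 2)); after release of (0, 0, 2) the pool is (2, 3, 4)
  run T1 (needs (1, 3, 3), free (2, 3, 4)); after release of (2, 1, 3) the pool is (4, 4, 7)
  run T7 (needs (2, 3, 7), free (4, 4, 7)); after release of (1, 1, 1) the pool is (5, 5, 8)
  run T8 (needs (4, 3, 7), free (5, 5, 8)); after release of (0, 3, 1) the pool is (5, 8, 9)
  run T3 (needs (2, 8, 0), free (5, 8, 9)); after release of (3, 0, 0) the pool is (8, 8, 9)
  run T6 (needs (4, 8, 8), free (8, 8, 9)); after release of (1, 0, 0) the pool is (9, 8, 9)
  run T2 (needs (9, 7, 9), free (9, 8, 9)); after release of (1, 3, 1) the pool is (10, 11, 10)


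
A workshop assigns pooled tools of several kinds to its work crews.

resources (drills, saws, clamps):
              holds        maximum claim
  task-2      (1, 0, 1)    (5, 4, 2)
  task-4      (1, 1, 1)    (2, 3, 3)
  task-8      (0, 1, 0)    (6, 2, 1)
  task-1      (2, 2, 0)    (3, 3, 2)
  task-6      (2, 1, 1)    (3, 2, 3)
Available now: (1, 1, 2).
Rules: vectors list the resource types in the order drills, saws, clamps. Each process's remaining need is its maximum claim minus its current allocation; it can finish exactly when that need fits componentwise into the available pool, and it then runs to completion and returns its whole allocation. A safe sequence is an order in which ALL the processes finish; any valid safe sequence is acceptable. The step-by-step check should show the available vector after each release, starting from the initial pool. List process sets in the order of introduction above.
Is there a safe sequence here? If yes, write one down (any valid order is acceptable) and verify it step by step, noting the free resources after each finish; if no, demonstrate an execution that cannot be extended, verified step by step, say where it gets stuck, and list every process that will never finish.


SAFE — a valid safe sequence is task-6, task-1, task-2, task-4, task-8.
Key observation: task-6 marks the first exact bind of the order: its need (1, 1, 2) fits the free (1, 1, 2) with zero slack on a requested resource.
Step-by-step check:
  pool = (1, 1, 2)
  run task-6 (needs (1, 1, 2), free (1, 1, 2)); after release of (2, 1, 1) the pool is (3, 2, 3)
  run task-1 (needs (1, 1, 2), free (3, 2, 3)); after release of (2, 2, 0) the pool is (5, 4, 3)
  run task-2 (needs (4, 4, 1), free (5, 4, 3)); after release of (1, 0, 1) the pool is (6, 4, 4)
  run task-4 (needs (1, 2, 2), free (6, 4, 4)); after release of (1, 1, 1) the pool is (7, 5, 5)
  run task-8 (needs (6, 1, 1), free (7, 5, 5)); after release of (0, 1, 0) the pool is (7, 6, 5)


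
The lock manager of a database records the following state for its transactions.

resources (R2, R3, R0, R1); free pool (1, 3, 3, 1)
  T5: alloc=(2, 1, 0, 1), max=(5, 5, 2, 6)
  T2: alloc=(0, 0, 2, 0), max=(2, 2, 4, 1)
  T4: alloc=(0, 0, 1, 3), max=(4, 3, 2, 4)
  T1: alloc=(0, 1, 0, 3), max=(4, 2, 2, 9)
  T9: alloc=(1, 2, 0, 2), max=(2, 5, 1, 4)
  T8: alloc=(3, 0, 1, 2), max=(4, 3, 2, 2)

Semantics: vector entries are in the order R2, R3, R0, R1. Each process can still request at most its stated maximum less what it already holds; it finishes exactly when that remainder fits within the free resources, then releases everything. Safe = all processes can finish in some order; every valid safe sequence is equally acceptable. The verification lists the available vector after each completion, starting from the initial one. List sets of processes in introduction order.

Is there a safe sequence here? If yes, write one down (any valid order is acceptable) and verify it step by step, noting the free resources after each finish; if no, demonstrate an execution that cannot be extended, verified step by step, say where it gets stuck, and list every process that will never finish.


The state is SAFE; one workable sequence: T8, T9, T4, T5, T2, T1.
Key observation: the first exact fit in this order is T8 — it needs (1, 3, 1, 0) with (1, 3, 3, 1) free, meeting a requested resource to the last unit.
Step-by-step check:
  pool = (1, 3, 3, 1)
  T8: need (1, 3, 1, 0) fits (1, 3, 3, 1); releases (3, 0, 1, 2), pool now (4, 3, 4, 3)
  T9: need (1, 3, 1, 2) fits (4, 3, 4, 3); releases (1, 2, 0, 2), pool now (5, 5, 4, 5)
  T4: need (4, 3, 1, 1) fits (5, 5, 4, 5); releases (0, 0, 1, 3), pool now (5, 5, 5, 8)
  T5: need (3, 4, 2, 5) fits (5, 5, 5, 8); releases (2, 1, 0, 1), pool now (7, 6, 5, 9)
  T2: need (2, 2, 2, 1) fits (7, 6, 5, 9); releases (0, 0, 2, 0), pool now (7, 6, 7, 9)
  T1: need (4, 1, 2, 6) fits (7, 6, 7, 9); releases (0, 1, 0, 3), pool now (7, 7, 7, 12)


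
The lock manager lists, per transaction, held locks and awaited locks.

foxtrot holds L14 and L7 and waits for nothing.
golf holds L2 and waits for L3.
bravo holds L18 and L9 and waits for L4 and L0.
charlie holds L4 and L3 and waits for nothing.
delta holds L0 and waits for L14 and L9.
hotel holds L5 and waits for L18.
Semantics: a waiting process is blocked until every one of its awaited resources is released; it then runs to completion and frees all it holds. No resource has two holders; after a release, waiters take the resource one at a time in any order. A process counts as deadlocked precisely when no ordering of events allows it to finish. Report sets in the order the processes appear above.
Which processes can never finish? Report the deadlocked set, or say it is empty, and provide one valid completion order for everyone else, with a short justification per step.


Deadlocked: bravo, delta and hotel.
Key observation: bravo -> delta -> bravo is a circular wait — nothing in it can go first; hotel waits into the deadlock from upstream.
A valid finishing order for the others: charlie, golf, foxtrot.
Walking it through:
  charlie waits on nothing -> runs at once and releases L4 and L3
  golf waits on L3 — all released -> runs and releases L2
  foxtrot waits on nothing -> runs at once and releases L14 and L7


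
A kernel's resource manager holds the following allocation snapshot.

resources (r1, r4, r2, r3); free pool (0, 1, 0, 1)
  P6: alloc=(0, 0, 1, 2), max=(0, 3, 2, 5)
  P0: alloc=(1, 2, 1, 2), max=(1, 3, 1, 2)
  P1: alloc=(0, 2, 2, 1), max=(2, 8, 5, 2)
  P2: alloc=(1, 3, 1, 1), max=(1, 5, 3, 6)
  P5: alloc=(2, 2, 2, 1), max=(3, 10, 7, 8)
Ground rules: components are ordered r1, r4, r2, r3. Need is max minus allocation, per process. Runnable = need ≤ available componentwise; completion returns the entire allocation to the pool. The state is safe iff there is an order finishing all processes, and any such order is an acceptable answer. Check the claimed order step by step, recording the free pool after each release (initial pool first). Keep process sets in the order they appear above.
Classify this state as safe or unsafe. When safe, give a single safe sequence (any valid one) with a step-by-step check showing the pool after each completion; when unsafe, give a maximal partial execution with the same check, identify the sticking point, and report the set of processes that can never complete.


SAFE — a valid safe sequence is P0, P6, P2, P1, P5.
Key observation: the first exact fit in this order is P0 — it needs (0, 1, 0, 0) with (0, 1, 0, 1) free, meeting a requested resource to the last unit.
Verifying each step:
  pool = (0, 1, 0, 1)
  run P0 (needs (0, 1, 0, 0), free (0, 1, 0, 1)); after release of (1, 2, 1, 2) the pool is (1, 3, 1, 3)
  run P6 (needs (0, 3, 1, 3), free (1, 3, 1, 3)); after release of (0, 0, 1, 2) the pool is (1, 3, 2, 5)
  run P2 (needs (0, 2, 2, 5), free (1, 3, 2, 5)); after release of (1, 3, 1, 1) the pool is (2, 6, 3, 6)
  run P1 (needs (2, 6, 3, 1), free (2, 6, 3, 6)); after release of (0, 2, 2, 1) the pool is (2, 8, 5, 7)
  run P5 (needs (1, 8, 5, 7), free (2, 8, 5, 7)); after release of (2, 2, 2, 1) the pool is (4, 10, 7, 8)


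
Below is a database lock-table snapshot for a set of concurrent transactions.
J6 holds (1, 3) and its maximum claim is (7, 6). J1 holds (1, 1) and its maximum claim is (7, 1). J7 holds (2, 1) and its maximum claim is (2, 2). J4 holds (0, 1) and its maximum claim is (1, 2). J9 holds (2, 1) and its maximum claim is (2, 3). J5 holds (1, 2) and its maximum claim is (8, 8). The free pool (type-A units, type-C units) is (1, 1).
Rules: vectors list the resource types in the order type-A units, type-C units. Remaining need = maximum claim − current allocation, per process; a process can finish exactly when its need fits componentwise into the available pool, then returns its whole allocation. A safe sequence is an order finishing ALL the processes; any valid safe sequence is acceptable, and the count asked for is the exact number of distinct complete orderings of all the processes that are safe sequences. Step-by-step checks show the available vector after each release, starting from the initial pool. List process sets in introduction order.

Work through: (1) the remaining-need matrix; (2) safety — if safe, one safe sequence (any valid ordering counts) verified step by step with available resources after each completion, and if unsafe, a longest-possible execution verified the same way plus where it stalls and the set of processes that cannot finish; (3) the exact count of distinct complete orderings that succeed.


(1) Outstanding need per process (order type-A units, type-C units):
  J6: (6, 3)
  J1: (6, 0)
  J7: (0, 1)
  J4: (1, 1)
  J9: (0, 2)
  J5: (7, 6)
(2) The state is UNSAFE.
Key observation: even finishing J7, J9, J4 leaves just (5, 4) free — too little type-A units for any of the remaining processes.
The run J7, J9, J4 cannot be extended any further. Step-by-step check:
  pool = (1, 1)
  run J7 (needs (0, 1), free (1, 1)); after release of (2, 1) the pool is (3, 2)
  run J9 (needs (0, 2), free (3, 2)); after release of (2, 1) the pool is (5, 3)
  run J4 (needs (1, 1), free (5, 3)); after release of (0, 1) the pool is (5, 4)
  J6 cannot run: need (6, 3) vs free (5, 4) (insufficient type-A units)
  J1 cannot run: need (6, 0) vs free (5, 4) (insufficient type-A units)
  J5 cannot run: need (7, 6) vs free (5, 4) (insufficient type-A units and type-C units)
Permanently blocked: J6, J1 and J5.
(3) Exactly 0 of the possible complete orderings are safe sequences.


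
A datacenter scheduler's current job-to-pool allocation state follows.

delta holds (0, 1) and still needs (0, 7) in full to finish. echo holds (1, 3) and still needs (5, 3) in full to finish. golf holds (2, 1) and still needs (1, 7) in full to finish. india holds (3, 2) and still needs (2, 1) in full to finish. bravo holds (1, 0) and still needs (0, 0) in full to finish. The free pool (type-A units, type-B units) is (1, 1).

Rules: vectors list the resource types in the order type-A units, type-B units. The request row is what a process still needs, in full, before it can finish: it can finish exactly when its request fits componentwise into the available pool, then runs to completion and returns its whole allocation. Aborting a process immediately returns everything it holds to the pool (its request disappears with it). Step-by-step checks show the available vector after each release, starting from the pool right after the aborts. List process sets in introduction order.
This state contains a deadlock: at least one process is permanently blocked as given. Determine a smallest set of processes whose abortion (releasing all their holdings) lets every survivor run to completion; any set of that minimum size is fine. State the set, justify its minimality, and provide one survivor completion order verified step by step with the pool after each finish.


Minimum abort set: delta.
Key observation: golf could never have finished before the abort; with (0, 1) returned by delta, it fits at step 4.
Minimality: the empty abort set fails — the state is deadlocked as it stands.
One survivor order: bravo, india, echo, golf. Check, step by step (post-abort pool first):
  pool = (1, 2)
  bravo needs (0, 0) <= (1, 2) -> finishes; pool += (1, 0) = (2, 2)
  india needs (2, 1) <= (2, 2) -> finishes; pool += (3, 2) = (5, 4)
  echo needs (5, 3) <= (5, 4) -> finishes; pool += (1, 3) = (6, 7)
  golf needs (1, 7) <= (6, 7) -> finishes; pool += (2, 1) = (8, 8)


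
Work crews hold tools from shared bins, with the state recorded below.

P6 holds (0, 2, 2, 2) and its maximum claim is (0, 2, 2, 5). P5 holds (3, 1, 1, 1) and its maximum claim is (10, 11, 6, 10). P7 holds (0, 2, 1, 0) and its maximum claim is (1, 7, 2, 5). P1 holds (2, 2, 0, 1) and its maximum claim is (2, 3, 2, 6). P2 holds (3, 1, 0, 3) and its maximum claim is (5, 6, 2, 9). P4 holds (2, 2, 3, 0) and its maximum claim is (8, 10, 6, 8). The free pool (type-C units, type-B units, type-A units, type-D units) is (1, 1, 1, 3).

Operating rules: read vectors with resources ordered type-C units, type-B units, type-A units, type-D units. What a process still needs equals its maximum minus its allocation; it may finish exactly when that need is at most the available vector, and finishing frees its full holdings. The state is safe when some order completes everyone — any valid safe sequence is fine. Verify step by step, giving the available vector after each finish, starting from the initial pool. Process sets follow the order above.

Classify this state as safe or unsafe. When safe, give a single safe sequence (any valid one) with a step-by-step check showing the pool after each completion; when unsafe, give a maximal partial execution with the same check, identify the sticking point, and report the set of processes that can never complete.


The state is SAFE; one workable sequence: P6, P1, P2, P7, P4, P5.
Key observation: P6 is the earliest step where a requested resource binds exactly: need (0, 0, 0, 3), pool (1, 1, 1, 3) at its turn.
Walking it through:
  pool = (1, 1, 1, 3)
  P6 needs (0, 0, 0, 3) <= (1, 1, 1, 3) -> finishes; pool += (0, 2, 2, 2) = (1, 3, 3, 5)
  P1 needs (0, 1, 2, 5) <= (1, 3, 3, 5) -> finishes; pool += (2, 2, 0, 1) = (3, 5, 3, 6)
  P2 needs (2, 5, 2, 6) <= (3, 5, 3, 6) -> finishes; pool += (3, 1, 0, 3) = (6, 6, 3, 9)
  P7 needs (1, 5, 1, 5) <= (6, 6, 3, 9) -> finishes; pool += (0, 2, 1, 0) = (6, 8, 4, 9)
  P4 needs (6, 8, 3, 8) <= (6, 8, 4, 9) -> finishes; pool += (2, 2, 3, 0) = (8, 10, 7, 9)
  P5 needs (7, 10, 5, 9) <= (8, 10, 7, 9) -> finishes; pool += (3, 1, 1, 1) = (11, 11, 8, 10)


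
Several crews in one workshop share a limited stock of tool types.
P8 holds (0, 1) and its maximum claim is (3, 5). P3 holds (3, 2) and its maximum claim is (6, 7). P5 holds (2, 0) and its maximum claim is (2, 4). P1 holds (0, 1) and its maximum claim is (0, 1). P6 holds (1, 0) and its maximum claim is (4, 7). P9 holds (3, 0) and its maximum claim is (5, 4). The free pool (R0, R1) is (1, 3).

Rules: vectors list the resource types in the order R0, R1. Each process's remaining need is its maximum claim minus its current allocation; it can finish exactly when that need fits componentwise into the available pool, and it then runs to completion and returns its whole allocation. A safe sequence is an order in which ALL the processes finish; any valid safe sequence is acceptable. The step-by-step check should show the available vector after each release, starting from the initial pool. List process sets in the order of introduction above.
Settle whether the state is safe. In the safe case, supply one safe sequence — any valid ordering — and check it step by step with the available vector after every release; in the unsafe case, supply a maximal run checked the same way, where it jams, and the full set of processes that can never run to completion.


The state is SAFE; one workable sequence: P1, P5, P8, P3, P9, P6.
Key observation: the order's first zero-slack moment is P5 ((0, 4) needed, (1, 4) free — a requested resource with nothing to spare).
Check, step by step:
  pool = (1, 3)
  run P1 (needs (0, 0), free (1, 3)); after release of (0, 1) the pool is (1, 4)
  run P5 (needs (0, 4), free (1, 4)); after release of (2, 0) the pool is (3, 4)
  run P8 (needs (3, 4), free (3, 4)); after release of (0, 1) the pool is (3, 5)
  run P3 (needs (3, 5), free (3, 5)); after release of (3, 2) the pool is (6, 7)
  run P9 (needs (2, 4), free (6, 7)); after release of (3, 0) the pool is (9, 7)
  run P6 (needs (3, 7), free (9, 7)); after release of (1, 0) the pool is (10, 7)


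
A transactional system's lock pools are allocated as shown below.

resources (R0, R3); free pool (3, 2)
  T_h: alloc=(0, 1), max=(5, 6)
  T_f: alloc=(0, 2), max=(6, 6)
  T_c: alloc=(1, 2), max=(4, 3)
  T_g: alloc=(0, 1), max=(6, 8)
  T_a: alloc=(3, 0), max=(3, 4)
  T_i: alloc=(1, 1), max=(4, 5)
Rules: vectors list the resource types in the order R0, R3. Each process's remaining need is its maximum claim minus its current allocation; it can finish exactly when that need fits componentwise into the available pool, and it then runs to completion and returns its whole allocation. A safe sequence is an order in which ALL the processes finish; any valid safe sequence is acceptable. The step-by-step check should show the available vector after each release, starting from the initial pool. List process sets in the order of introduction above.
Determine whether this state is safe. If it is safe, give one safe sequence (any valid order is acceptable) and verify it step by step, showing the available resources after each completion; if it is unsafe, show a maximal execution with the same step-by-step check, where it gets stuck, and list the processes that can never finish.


The state is SAFE; one workable sequence: T_c, T_i, T_a, T_f, T_h, T_g.
Key observation: the first exact fit in this order is T_c — it needs (3, 1) with (3, 2) free, meeting a requested resource to the last unit.
Walking it through:
  pool = (3, 2)
  T_c: need (3, 1) fits (3, 2); releases (1, 2), pool now (4, 4)
  T_i: need (3, 4) fits (4, 4); releases (1, 1), pool now (5, 5)
  T_a: need (0, 4) fits (5, 5); releases (3, 0), pool now (8, 5)
  T_f: need (6, 4) fits (8, 5); releases (0, 2), pool now (8, 7)
  T_h: need (5, 5) fits (8, 7); releases (0, 1), pool now (8, 8)
  T_g: need (6, 7) fits (8, 8); releases (0, 1), pool now (8, 9)


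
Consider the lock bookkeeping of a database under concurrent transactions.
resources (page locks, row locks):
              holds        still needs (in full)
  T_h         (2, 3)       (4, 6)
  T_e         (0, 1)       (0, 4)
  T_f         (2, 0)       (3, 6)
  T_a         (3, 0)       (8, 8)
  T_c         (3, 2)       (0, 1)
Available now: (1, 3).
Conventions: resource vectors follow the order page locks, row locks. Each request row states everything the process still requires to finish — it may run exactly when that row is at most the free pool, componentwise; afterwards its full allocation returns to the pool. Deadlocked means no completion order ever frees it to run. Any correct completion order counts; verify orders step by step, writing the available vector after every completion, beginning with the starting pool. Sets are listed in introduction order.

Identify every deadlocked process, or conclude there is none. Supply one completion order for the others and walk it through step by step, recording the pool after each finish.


No process is deadlocked.
Key observation: the pool covers T_c at once, and every later process fits after earlier releases.
The rest can finish in the order T_c, T_e, T_h, T_f, T_a. Walking it through:
  pool = (1, 3)
  run T_c (needs (0, 1), free (1, 3)); after release of (3, 2) the pool is (4, 5)
  run T_e (needs (0, 4), free (4, 5)); after release of (0, 1) the pool is (4, 6)
  run T_h (needs (4, 6), free (4, 6)); after release of (2, 3) the pool is (6, 9)
  run T_f (needs (3, 6), free (6, 9)); after release of (2, 0) the pool is (8, 9)
  run T_a (needs (8, 8), free (8, 9)); after release of (3, 0) the pool is (11, 9)


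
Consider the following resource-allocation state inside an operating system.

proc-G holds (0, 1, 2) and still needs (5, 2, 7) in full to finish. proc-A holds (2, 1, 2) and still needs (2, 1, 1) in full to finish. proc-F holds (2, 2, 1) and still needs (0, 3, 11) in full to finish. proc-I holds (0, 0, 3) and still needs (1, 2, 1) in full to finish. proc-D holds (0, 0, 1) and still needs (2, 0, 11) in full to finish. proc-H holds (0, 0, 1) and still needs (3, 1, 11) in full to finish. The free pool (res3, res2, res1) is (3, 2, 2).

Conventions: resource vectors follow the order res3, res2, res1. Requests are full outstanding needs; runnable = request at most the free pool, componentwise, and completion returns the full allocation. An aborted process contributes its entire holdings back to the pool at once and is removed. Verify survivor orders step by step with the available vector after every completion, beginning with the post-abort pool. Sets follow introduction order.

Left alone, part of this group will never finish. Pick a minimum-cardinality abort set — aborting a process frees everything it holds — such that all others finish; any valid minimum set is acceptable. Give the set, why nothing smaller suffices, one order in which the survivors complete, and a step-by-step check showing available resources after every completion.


The answer: abort proc-F and proc-H.
Key observation: proc-D had no path to completion before; after the abort of proc-F and proc-H ((2, 2, 2) returned), step 4 is where it fits.
Why nothing smaller works — every single abort fails: proc-G alone leaves proc-F blocked (short on res1); proc-A alone leaves proc-F blocked (short on res1); proc-F alone leaves proc-D blocked (short on res1); proc-I alone leaves proc-F blocked (short on res1); proc-D alone leaves proc-F blocked (short on res1); proc-H alone leaves proc-F blocked (short on res1).
The survivors complete as proc-I, proc-A, proc-G, proc-D. Verifying each step (starting from the post-abort pool):
  pool = (5, 4, 4)
  proc-I needs (1, 2, 1) <= (5, 4, 4) -> finishes; pool += (0, 0, 3) = (5, 4, 7)
  proc-A needs (2, 1, 1) <= (5, 4, 7) -> finishes; pool += (2, 1, 2) = (7, 5, 9)
  proc-G needs (5, 2, 7) <= (7, 5, 9) -> finishes; pool += (0, 1, 2) = (7, 6, 11)
  proc-D needs (2, 0, 11) <= (7, 6, 11) -> finishes; pool += (0, 0, 1) = (7, 6, 12)


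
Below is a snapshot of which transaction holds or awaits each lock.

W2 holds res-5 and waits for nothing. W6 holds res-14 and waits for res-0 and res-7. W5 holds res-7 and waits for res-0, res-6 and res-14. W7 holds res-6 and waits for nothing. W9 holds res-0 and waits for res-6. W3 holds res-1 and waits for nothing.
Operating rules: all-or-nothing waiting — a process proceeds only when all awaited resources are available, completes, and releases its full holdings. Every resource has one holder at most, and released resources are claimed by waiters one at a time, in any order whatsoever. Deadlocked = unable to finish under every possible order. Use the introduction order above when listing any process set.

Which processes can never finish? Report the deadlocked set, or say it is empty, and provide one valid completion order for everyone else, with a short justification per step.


Deadlocked set: W6 and W5.
Key observation: W6 -> W5 -> W6 is a circular wait — nothing in it can go first; no other process is dragged down with it.
The rest can finish in the order W3, W7, W2, W9.
Check, step by step:
  W3 waits on nothing -> runs at once and releases res-1
  W7 waits on nothing -> runs at once and releases res-6
  W2 waits on nothing -> runs at once and releases res-5
  W9: everything it awaited (res-6) is free; runs, freeing res-0


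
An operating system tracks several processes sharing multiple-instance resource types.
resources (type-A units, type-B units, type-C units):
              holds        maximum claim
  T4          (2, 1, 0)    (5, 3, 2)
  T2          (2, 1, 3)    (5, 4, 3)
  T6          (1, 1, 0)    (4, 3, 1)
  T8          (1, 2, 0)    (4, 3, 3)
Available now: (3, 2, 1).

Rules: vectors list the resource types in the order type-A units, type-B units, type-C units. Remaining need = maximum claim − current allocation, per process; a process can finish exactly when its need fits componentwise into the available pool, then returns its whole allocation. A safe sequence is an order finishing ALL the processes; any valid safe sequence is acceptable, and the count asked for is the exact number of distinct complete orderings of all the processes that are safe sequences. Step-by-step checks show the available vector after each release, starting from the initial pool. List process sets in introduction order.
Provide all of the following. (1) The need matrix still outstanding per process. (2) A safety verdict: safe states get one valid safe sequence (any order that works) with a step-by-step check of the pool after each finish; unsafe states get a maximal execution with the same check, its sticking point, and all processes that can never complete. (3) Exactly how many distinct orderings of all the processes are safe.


(1) Need matrix, components ordered type-A units, type-B units, type-C units:
  T4: (3, 2, 2)
  T2: (3, 3, 0)
  T6: (3, 2, 1)
  T8: (3, 1, 3)
(2) SAFE. One safe sequence: T6, T2, T8, T4.
Key observation: the order's first zero-slack moment is T6 ((3, 2, 1) needed, (3, 2, 1) free — a requested resource with nothing to spare).
Verifying each step:
  pool = (3, 2, 1)
  run T6 (needs (3, 2, 1), free (3, 2, 1)); after release of (1, 1, 0) the pool is (4, 3, 1)
  run T2 (needs (3, 3, 0), free (4, 3, 1)); after release of (2, 1, 3) the pool is (6, 4, 4)
  run T8 (needs (3, 1, 3), free (6, 4, 4)); after release of (1, 2, 0) the pool is (7, 6, 4)
  run T4 (needs (3, 2, 2), free (7, 6, 4)); after release of (2, 1, 0) the pool is (9, 7, 4)
(3) Precisely 2 of the possible complete orderings are safe sequences.


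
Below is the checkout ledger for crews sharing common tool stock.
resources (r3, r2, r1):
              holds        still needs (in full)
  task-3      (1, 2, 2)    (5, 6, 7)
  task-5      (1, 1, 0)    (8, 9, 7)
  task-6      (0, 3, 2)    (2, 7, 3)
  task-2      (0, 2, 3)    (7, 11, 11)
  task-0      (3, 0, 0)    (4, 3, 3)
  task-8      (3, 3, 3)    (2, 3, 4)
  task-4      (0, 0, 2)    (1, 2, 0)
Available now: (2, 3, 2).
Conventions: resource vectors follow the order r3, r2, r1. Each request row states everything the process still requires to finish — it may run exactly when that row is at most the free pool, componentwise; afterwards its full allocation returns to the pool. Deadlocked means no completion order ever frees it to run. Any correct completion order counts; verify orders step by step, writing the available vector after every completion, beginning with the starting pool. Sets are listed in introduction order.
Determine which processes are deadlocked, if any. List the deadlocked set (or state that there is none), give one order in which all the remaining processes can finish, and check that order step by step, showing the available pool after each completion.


The deadlocked set is empty.
Key observation: task-4 can run right away; the returned allocation unlocks the remaining processes in turn.
The rest can finish in the order task-4, task-8, task-0, task-3, task-6, task-5, task-2. Verifying each step:
  pool = (2, 3, 2)
  task-4 needs (1, 2, 0) <= (2, 3, 2) -> finishes; pool += (0, 0, 2) = (2, 3, 4)
  task-8 needs (2, 3, 4) <= (2, 3, 4) -> finishes; pool += (3, 3, 3) = (5, 6, 7)
  task-0 needs (4, 3, 3) <= (5, 6, 7) -> finishes; pool += (3, 0, 0) = (8, 6, 7)
  task-3 needs (5, 6, 7) <= (8, 6, 7) -> finishes; pool += (1, 2, 2) = (9, 8, 9)
  task-6 needs (2, 7, 3) <= (9, 8, 9) -> finishes; pool += (0, 3, 2) = (9, 11, 11)
  task-5 needs (8, 9, 7) <= (9, 11, 11) -> finishes; pool += (1, 1, 0) = (10, 12, 11)
  task-2 needs (7, 11, 11) <= (10, 12, 11) -> finishes; pool += (0, 2, 3) = (10, 14, 14)


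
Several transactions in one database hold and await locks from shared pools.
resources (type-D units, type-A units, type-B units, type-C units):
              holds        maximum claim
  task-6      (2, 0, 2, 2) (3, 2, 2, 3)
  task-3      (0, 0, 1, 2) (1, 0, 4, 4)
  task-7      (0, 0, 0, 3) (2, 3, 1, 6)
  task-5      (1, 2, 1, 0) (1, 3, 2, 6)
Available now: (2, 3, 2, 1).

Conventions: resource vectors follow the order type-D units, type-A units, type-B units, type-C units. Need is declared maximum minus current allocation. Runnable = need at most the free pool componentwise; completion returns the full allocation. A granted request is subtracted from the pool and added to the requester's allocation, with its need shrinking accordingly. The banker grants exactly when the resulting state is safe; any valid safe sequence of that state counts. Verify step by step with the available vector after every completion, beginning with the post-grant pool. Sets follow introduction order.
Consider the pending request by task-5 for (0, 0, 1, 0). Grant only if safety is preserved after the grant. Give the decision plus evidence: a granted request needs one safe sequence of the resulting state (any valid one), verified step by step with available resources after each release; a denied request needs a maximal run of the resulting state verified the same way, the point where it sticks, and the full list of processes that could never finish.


GRANT. The post-grant state is safe; one safe sequence: task-6, task-7, task-5, task-3.
Key observation: after the grant the pool drops to (2, 3, 1, 1), which still lets task-6 finish first and unwind the rest.
Step-by-step check of the post-grant state:
  pool = (2, 3, 1, 1)
  task-6: need (1, 2, 0, 1) fits (2, 3, 1, 1); releases (2, 0, 2, 2), pool now (4, 3, 3, 3)
  task-7: need (2, 3, 1, 3) fits (4, 3, 3, 3); releases (0, 0, 0, 3), pool now (4, 3, 3, 6)
  task-5: need (0, 1, 0, 6) fits (4, 3, 3, 6); releases (1, 2, 2, 0), pool now (5, 5, 5, 6)
  task-3: need (1, 0, 3, 2) fits (5, 5, 5, 6); releases (0, 0, 1, 2), pool now (5, 5, 6, 8)


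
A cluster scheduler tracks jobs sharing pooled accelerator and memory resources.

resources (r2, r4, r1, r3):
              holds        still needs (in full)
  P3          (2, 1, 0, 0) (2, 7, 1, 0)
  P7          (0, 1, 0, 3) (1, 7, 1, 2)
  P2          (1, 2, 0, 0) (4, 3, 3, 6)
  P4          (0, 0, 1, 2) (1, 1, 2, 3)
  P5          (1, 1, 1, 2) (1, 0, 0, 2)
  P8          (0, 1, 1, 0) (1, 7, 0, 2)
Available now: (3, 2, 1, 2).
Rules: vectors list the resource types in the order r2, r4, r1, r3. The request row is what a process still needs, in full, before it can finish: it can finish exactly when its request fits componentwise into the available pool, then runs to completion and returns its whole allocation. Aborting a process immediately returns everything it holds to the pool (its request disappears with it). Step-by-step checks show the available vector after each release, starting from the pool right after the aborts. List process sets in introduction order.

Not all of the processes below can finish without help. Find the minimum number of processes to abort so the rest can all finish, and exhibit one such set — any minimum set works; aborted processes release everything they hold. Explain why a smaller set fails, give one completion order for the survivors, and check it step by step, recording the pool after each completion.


Minimum abort set: P3 and P7.
Key observation: P8 was stuck for good until P3 and P7 gave back (2, 2, 0, 3); in the order shown it finishes at step 4.
Minimality, checking each single-abort alternative: P3 alone leaves P7 blocked (short on r4); P7 alone leaves P3 blocked (short on r4); P2 alone leaves P3 blocked (short on r4); P4 alone leaves P3 blocked (short on r4); P5 alone leaves P3 blocked (short on r4); P8 alone leaves P3 blocked (short on r4).
One survivor order: P5, P4, P2, P8. Walking it through (post-abort pool first):
  pool = (5, 4, 1, 5)
  P5: need (1, 0, 0, 2) fits (5, 4, 1, 5); releases (1, 1, 1, 2), pool now (6, 5, 2, 7)
  P4: need (1, 1, 2, 3) fits (6, 5, 2, 7); releases (0, 0, 1, 2), pool now (6, 5, 3, 9)
  P2: need (4, 3, 3, 6) fits (6, 5, 3, 9); releases (1, 2, 0, 0), pool now (7, 7, 3, 9)
  P8: need (1, 7, 0, 2) fits (7, 7, 3, 9); releases (0, 1, 1, 0), pool now (7, 8, 4, 9)


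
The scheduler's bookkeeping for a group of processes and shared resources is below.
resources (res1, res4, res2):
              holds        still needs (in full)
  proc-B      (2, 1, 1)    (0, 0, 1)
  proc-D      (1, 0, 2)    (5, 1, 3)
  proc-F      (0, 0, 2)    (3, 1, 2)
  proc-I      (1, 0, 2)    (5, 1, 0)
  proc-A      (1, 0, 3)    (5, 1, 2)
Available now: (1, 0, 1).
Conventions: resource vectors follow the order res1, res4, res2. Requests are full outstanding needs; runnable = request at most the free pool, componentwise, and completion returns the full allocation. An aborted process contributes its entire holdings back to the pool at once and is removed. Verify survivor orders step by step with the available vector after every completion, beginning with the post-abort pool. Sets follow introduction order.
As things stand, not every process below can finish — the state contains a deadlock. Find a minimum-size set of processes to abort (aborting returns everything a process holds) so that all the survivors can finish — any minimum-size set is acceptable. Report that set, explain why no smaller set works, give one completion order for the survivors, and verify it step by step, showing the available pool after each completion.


Abort proc-D and proc-I.
Key observation: before aborting proc-D and proc-I, proc-A was permanently blocked — no order could ever run it; afterwards it completes at step 3.
No one abort is enough; case by case: proc-B alone leaves proc-D blocked (short on res1); proc-D alone leaves proc-I blocked (short on res1); proc-F alone leaves proc-D blocked (short on res1); proc-I alone leaves proc-D blocked (short on res1); proc-A alone leaves proc-D blocked (short on res1).
Survivors finish in the order: proc-B, proc-F, proc-A. Step-by-step check (pool after the aborts first):
  pool = (3, 0, 5)
  proc-B: need (0, 0, 1) fits (3, 0, 5); releases (2, 1, 1), pool now (5, 1, 6)
  proc-F: need (3, 1, 2) fits (5, 1, 6); releases (0, 0, 2), pool now (5, 1, 8)
  proc-A: need (5, 1, 2) fits (5, 1, 8); releases (1, 0, 3), pool now (6, 1, 11)


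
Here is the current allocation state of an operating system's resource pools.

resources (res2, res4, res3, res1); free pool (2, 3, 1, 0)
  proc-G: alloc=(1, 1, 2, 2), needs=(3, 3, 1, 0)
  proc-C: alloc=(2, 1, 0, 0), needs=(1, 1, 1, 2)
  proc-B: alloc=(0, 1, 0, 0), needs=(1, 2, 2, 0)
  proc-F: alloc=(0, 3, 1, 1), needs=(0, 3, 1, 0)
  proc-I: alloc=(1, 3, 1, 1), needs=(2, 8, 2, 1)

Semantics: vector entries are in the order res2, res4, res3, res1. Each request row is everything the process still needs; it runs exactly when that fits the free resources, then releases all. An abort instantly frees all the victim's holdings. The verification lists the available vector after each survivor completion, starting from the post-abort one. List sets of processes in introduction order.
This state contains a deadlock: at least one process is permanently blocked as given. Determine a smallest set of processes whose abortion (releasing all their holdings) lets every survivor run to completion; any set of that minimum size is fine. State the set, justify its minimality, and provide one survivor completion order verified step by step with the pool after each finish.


Minimum abort set: proc-G.
Key observation: proc-C could never have finished before the abort; with (1, 1, 2, 2) returned by proc-G, it fits at step 3.
Why nothing smaller works: aborting no one leaves the state deadlocked as given.
The survivors complete as proc-F, proc-B, proc-C, proc-I. Walking it through (starting from the post-abort pool):
  pool = (3, 4, 3, 2)
  proc-F needs (0, 3, 1, 0) <= (3, 4, 3, 2) -> finishes; pool += (0, 3, 1, 1) = (3, 7, 4, 3)
  proc-B needs (1, 2, 2, 0) <= (3, 7, 4, 3) -> finishes; pool += (0, 1, 0, 0) = (3, 8, 4, 3)
  proc-C needs (1, 1, 1, 2) <= (3, 8, 4, 3) -> finishes; pool += (2, 1, 0, 0) = (5, 9, 4, 3)
  proc-I needs (2, 8, 2, 1) <= (5, 9, 4, 3) -> finishes; pool += (1, 3, 1, 1) = (6, 12, 5, 4)


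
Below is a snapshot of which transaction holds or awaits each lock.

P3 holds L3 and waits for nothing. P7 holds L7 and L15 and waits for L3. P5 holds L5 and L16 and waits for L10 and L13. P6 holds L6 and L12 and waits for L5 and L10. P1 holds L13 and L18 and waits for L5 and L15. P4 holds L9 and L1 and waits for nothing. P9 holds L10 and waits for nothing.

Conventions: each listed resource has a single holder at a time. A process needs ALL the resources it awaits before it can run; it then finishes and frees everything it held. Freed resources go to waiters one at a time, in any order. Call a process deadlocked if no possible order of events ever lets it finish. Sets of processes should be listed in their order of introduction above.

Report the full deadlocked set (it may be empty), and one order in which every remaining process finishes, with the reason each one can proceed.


The deadlocked set is P5, P6 and P1.
Key observation: the loop P5 -> P1 -> P5 blocks itself forever; P6 waits into the deadlock from upstream.
One completion order for the rest: P3, P9, P4, P7.
Walking it through:
  P3: no waits; runs immediately, freeing L3
  P9: no waits; runs immediately, freeing L10
  P4: no waits; runs immediately, freeing L9 and L1
  run P7 (all its waits — L3 — are resolved); releases L7 and L15


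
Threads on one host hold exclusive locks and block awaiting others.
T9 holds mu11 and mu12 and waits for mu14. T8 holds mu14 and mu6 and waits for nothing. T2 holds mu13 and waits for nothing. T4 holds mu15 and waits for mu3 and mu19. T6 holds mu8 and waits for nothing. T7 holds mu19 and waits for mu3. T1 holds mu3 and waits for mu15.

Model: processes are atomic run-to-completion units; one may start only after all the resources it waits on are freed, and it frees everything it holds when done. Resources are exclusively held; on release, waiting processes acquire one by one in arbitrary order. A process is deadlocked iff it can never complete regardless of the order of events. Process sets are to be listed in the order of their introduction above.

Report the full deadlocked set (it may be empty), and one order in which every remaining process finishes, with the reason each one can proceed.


Deadlocked: T4, T7 and T1.
Key observation: nobody on the ring T4 -> T7 -> T1 -> T4 can start until another member finishes, which never happens; no other process is dragged down with it.
A valid finishing order for the others: T8, T2, T9, T6.
Check, step by step:
  T8: no waits; runs immediately, freeing mu14 and mu6
  T2: no waits; runs immediately, freeing mu13
  T9: everything it awaited (mu14) is free; runs, freeing mu11 and mu12
  T6: no waits; runs immediately, freeing mu8
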